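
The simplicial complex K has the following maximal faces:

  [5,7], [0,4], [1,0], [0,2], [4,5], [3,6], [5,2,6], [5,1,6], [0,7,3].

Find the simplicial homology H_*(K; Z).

H_0 = Z,  H_1 = Z^4,  H_2 = 0.

Order the vertices as 0 < 1 < 2 < 3 < 4 < 5 < 6 < 7. Listing each simplex with vertices in this order, K has dimension 2 with simplices:

  0-simplices (8): [0], [1], [2], [3], [4], [5], [6], [7]
  1-simplices (14): [0,1], [0,2], [0,3], [0,4], [0,7], [1,5], [1,6], [2,5], [2,6], [3,6], [3,7], [4,5], [5,6], [5,7]
  2-simplices (3): [0,3,7], [1,5,6], [2,5,6]

giving chain groups C_0 ≅ Z^8, C_1 ≅ Z^14, C_2 ≅ Z^3.

The boundary map ∂_1: C_1 → C_0 sends each edge [p,q] (with p < q) to q − p.
This gives a 8×14 integer matrix of rank 7; reducing to Smith normal form yields diagonal entries (1,1,1,1,1,1,1).

∂_2: C_2 → C_1 acts by ∂[p,q,r] = [q,r] − [p,r] + [p,q]. For instance
  ∂[0,3,7] = [3,7] − [0,7] + [0,3],
  ∂[2,5,6] = [5,6] − [2,6] + [2,5].
The resulting 14×3 matrix has rank 3, and its Smith normal form has invariant factors (1,1,1).

From H_k ≅ ker(∂_k) / im(∂_{k+1}) we obtain:

  H_0: rank C_0 − rank ∂_1 = 8 − 7 = 1, and the invariant factors of ∂_1 are all 1, so H_0 ≅ Z.
  H_1: rank ker ∂_1 − rank ∂_2 = (14 − 7) − 3 = 4, and the invariant factors of ∂_2 are all 1, so H_1 ≅ Z^4.
  H_2: rank ker ∂_2 − rank ∂_3 = (3 − 3) − 0 = 0, and there is no ∂_3, so H_2 ≅ 0.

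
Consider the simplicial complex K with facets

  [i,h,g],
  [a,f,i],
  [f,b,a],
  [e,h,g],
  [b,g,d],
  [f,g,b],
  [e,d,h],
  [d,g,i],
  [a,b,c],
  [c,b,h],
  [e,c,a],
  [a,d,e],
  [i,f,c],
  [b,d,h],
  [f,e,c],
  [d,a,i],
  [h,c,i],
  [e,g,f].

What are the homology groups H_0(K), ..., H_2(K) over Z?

H_0 = Z,  H_1 = Z ⊕ Z/2,  H_2 = 0.

We work with the vertex ordering a < b < c < d < e < f < g < h < i. The simplices of K, each written with vertices in increasing order, are:

  0-simplices (9): a, b, c, d, e, f, g, h, i
  1-simplices (27): ab, ac, ad, ae, af, ai, bc, bd, bf, bg, bh, ce, cf, ch, ci, de, dg, dh, di, ef, eg, eh, fg, fi, gh, gi, hi
  2-simplices (18): abc, abf, ace, ade, adi, afi, bch, bdg, bdh, bfg, cef, cfi, chi, deh, dgi, efg, egh, ghi

Hence C_0 ≅ Z^9, C_1 ≅ Z^27, C_2 ≅ Z^18.

Boundary ∂_1: C_1 → C_0 is given by ∂[p,q] = [q] − [p].
As a 9×27 matrix over Z this has rank 8, with invariant factors (1,1,1,1,1,1,1,1).

Boundary ∂_2: C_2 → C_1 acts by ∂[p,q,r] = [q,r] − [p,r] + [p,q]. For instance
  ∂bdg = dg − bg + bd,
  ∂ade = de − ae + ad.
This gives a 27×18 integer matrix of rank 18; reducing to Smith normal form yields diagonal entries (1,1,1,1,1,1,1,1,1,1,1,1,1,1,1,1,1,2).

Now H_k = ker ∂_k / im ∂_{k+1}, so:

  H_0: rank C_0 − rank ∂_1 = 9 − 8 = 1, and the invariant factors of ∂_1 are all 1, so H_0 ≅ Z.
  H_1: rank ker ∂_1 − rank ∂_2 = (27 − 8) − 18 = 1, and ∂_2 has invariant factor 2 > 1, so H_1 ≅ Z ⊕ Z/2.
  H_2: rank ker ∂_2 − rank ∂_3 = (18 − 18) − 0 = 0, and there is no ∂_3, so H_2 ≅ 0.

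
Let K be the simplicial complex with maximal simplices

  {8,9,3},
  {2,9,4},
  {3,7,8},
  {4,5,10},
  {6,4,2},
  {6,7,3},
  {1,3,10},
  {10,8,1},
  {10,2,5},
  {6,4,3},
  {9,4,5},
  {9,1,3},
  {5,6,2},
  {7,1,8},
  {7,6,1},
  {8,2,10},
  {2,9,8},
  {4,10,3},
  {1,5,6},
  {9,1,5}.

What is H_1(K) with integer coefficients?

H_1 ≅ Z ⊕ Z_2.

K has 10 vertices, 30 edges, 20 triangles.
rank ∂_1 = 9, rank ∂_2 = 20 ⇒ b_1 = 30 − 9 − 20 = 1; ∂_2 has invariant factor(s) [2] giving torsion. So H_1 ≅ Z ⊕ Z_2.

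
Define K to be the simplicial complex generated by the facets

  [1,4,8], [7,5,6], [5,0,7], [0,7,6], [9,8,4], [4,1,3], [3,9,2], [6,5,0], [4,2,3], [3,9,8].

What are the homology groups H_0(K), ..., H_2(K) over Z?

Take the total order 0 < 1 < 2 < 3 < 4 < 5 < 6 < 7 < 8 < 9 on the vertex set. Then K (dimension 2) consists of the simplices:

  0-simplices (10): [0], [1], [2], [3], [4], [5], [6], [7], [8], [9]
  1-simplices (18): [0,5], [0,6], [0,7], [1,3], [1,4], [1,8], [2,3], [2,4], [2,9], [3,4], [3,8], [3,9], [4,8], [4,9], [5,6], [5,7], [6,7], [8,9]
  2-simplices (10): [0,5,6], [0,5,7], [0,6,7], [1,3,4], [1,4,8], [2,3,4], [2,3,9], [3,8,9], [4,8,9], [5,6,7]

so the chain groups are C_0 ≅ Z^10, C_1 ≅ Z^18, C_2 ≅ Z^10.

∂_1: C_1 → C_0 sends each edge [p,q] (with p < q) to q − p.
The 10×18 boundary matrix has rank 8 and Smith normal form diag(1,1,1,1,1,1,1,1).

Boundary ∂_2: C_2 → C_1 acts by ∂[p,q,r] = [q,r] − [p,r] + [p,q]. For instance
  ∂[5,6,7] = [6,7] − [5,7] + [5,6],
  ∂[2,3,4] = [3,4] − [2,4] + [2,3].
As a 18×10 matrix over Z this has rank 9, with invariant factors (1,1,1,1,1,1,1,1,1).

Now H_k = ker ∂_k / im ∂_{k+1}, so:

  H_0: rank C_0 − rank ∂_1 = 10 − 8 = 2, and the invariant factors of ∂_1 are all 1, so H_0 ≅ Z^2.
  H_1: rank ker ∂_1 − rank ∂_2 = (18 − 8) − 9 = 1, and the invariant factors of ∂_2 are all 1, so H_1 ≅ Z.
  H_2: rank ker ∂_2 − rank ∂_3 = (10 − 9) − 0 = 1, and there is no ∂_3, so H_2 ≅ Z.

(K is a triangulation of the disjoint union of the 2-sphere S^2 and the cylinder S^1 x I.)

H_0 ≅ Z^2,  H_1 ≅ Z,  H_2 ≅ Z.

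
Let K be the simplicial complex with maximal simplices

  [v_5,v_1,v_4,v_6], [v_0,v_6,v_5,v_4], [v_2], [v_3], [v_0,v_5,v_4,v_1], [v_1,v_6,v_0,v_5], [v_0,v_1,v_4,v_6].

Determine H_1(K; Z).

Order the vertices as v_0 < v_1 < v_2 < v_3 < v_4 < v_5 < v_6. Listing each simplex with vertices in this order, K has dimension 3 with simplices:

  0-simplices (7): [v_0], [v_1], [v_2], [v_3], [v_4], [v_5], [v_6]
  1-simplices (10): [v_0,v_1], [v_0,v_4], [v_0,v_5], [v_0,v_6], [v_1,v_4], [v_1,v_5], [v_1,v_6], [v_4,v_5], [v_4,v_6], [v_5,v_6]
  2-simplices (10): [v_0,v_1,v_4], [v_0,v_1,v_5], [v_0,v_1,v_6], [v_0,v_4,v_5], [v_0,v_4,v_6], [v_0,v_5,v_6], [v_1,v_4,v_5], [v_1,v_4,v_6], [v_1,v_5,v_6], [v_4,v_5,v_6]
  3-simplices (5): [v_0,v_1,v_4,v_5], [v_0,v_1,v_4,v_6], [v_0,v_1,v_5,v_6], [v_0,v_4,v_5,v_6], [v_1,v_4,v_5,v_6]

Hence C_0 ≅ Z^7, C_1 ≅ Z^10, C_2 ≅ Z^10, C_3 ≅ Z^5.

∂_1: C_1 → C_0 is given by ∂[p,q] = [q] − [p]. For instance
  ∂[v_0,v_4] = [v_4] − [v_0].
The 7×10 boundary matrix has rank 4 and Smith normal form diag(1,1,1,1).

Boundary ∂_2: C_2 → C_1 acts by ∂[p,q,r] = [q,r] − [p,r] + [p,q]. For instance
  ∂[v_4,v_5,v_6] = [v_5,v_6] − [v_4,v_6] + [v_4,v_5],
  ∂[v_1,v_4,v_5] = [v_4,v_5] − [v_1,v_5] + [v_1,v_4].
As a 10×10 matrix over Z this has rank 6, with invariant factors (1,1,1,1,1,1).

Boundary ∂_3: C_3 → C_2 sends each 3-simplex σ to the alternating sum Σ_i (−1)^i (σ with its i-th vertex removed). For instance
  ∂[v_1,v_4,v_5,v_6] = [v_4,v_5,v_6] − [v_1,v_5,v_6] + [v_1,v_4,v_6] − [v_1,v_4,v_5],
  ∂[v_0,v_4,v_5,v_6] = [v_4,v_5,v_6] − [v_0,v_5,v_6] + [v_0,v_4,v_6] − [v_0,v_4,v_5].
The 10×5 boundary matrix has rank 4 and Smith normal form diag(1,1,1,1).

Computing H_k = (kernel of ∂_k) / (image of ∂_{k+1}):

  H_1: rank ker ∂_1 − rank ∂_2 = (10 − 4) − 6 = 0, and the invariant factors of ∂_2 are all 1, so H_1 = 0.

(K is a triangulation of the disjoint union of the 3-sphere S^3 and a set of 2 points.)

H_1 = 0.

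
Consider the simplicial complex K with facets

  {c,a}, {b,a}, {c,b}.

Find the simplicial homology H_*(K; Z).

Order the vertices as a < b < c. Listing each simplex with vertices in this order, K has dimension 1 with simplices:

  0-simplices (3): a, b, c
  1-simplices (3): ab, ac, bc

giving chain groups C_0 ≅ Z^3, C_1 ≅ Z^3.

∂_1: C_1 → C_0 sends each edge [p,q] (with p < q) to q − p. For instance
  ∂ac = c − a.
This gives a 3×3 integer matrix of rank 2; reducing to Smith normal form yields diagonal entries (1,1).

Computing H_k = (kernel of ∂_k) / (image of ∂_{k+1}):

  H_0: rank C_0 − rank ∂_1 = 3 − 2 = 1, and the invariant factors of ∂_1 are all 1, so H_0 = Z.
  H_1: rank ker ∂_1 − rank ∂_2 = (3 − 2) − 0 = 1, and there is no ∂_2, so H_1 = Z.

(K is a triangulation of the circle S^1.)

H_0 = Z,  H_1 = Z.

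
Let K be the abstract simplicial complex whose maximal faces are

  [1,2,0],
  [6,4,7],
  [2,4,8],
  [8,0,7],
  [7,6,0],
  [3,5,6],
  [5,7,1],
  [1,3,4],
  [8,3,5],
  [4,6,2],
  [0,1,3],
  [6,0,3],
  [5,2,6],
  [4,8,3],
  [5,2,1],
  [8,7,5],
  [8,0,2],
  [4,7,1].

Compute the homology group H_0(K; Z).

H_0 = Z.

Take the total order 0 < 1 < 2 < 3 < 4 < 5 < 6 < 7 < 8 on the vertex set. Then K (dimension 2) consists of the simplices:

  0-simplices (9): [0], [1], [2], [3], [4], [5], [6], [7], [8]
  1-simplices (27): (27 of them)
  2-simplices (18): [0,1,2], [0,1,3], [0,2,8], [0,3,6], [0,6,7], [0,7,8], [1,2,5], [1,3,4], [1,4,7], [1,5,7], [2,4,6], [2,4,8], [2,5,6], [3,4,8], [3,5,6], [3,5,8], [4,6,7], [5,7,8]

giving chain groups C_0 ≅ Z^9, C_1 ≅ Z^27, C_2 ≅ Z^18.

∂_1: C_1 → C_0 sends each edge [p,q] (with p < q) to q − p.
The 9×27 boundary matrix has rank 8 and Smith normal form diag(1,1,1,1,1,1,1,1).

The boundary map ∂_2: C_2 → C_1 acts by ∂[p,q,r] = [q,r] − [p,r] + [p,q]. For instance
  ∂[1,4,7] = [4,7] − [1,7] + [1,4],
  ∂[0,7,8] = [7,8] − [0,8] + [0,7].
This gives a 27×18 integer matrix of rank 17; reducing to Smith normal form yields diagonal entries (1,1,1,1,1,1,1,1,1,1,1,1,1,1,1,1,1).

Now H_k = ker ∂_k / im ∂_{k+1}, so:

  H_0: rank C_0 − rank ∂_1 = 9 − 8 = 1, and the invariant factors of ∂_1 are all 1, so H_0 = Z.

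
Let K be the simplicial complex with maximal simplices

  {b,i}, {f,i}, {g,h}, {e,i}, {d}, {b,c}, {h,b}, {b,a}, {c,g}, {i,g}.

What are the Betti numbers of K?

b_0 = 2, b_1 = 2.

Take the total order a < b < c < d < e < f < g < h < i on the vertex set. Then K (dimension 1) consists of the simplices:

  0-simplices (9): a, b, c, d, e, f, g, h, i
  1-simplices (9): ab, bc, bh, bi, cg, ei, fi, gh, gi

Hence C_0 ≅ Z^9, C_1 ≅ Z^9.

∂_1: C_1 → C_0 sends each edge [p,q] (with p < q) to q − p. For instance
  ∂bc = c − b.
As a 9×9 matrix over Z this has rank 7, with invariant factors (1,1,1,1,1,1,1).

From H_k ≅ ker(∂_k) / im(∂_{k+1}) we obtain:

  H_0: rank C_0 − rank ∂_1 = 9 − 7 = 2, and the invariant factors of ∂_1 are all 1, so H_0 ≅ Z^2.
  H_1: rank ker ∂_1 − rank ∂_2 = (9 − 7) − 0 = 2, and there is no ∂_2, so H_1 ≅ Z^2.

Hence the Betti numbers are b_0 = 2, b_1 = 2.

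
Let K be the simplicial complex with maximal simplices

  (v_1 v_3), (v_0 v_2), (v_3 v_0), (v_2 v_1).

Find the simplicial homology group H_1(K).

H_1 ≅ Z.

Take the total order v_0 < v_1 < v_2 < v_3 on the vertex set. Then K (dimension 1) consists of the simplices:

  0-simplices (4): [v_0], [v_1], [v_2], [v_3]
  1-simplices (4): [v_0,v_2], [v_0,v_3], [v_1,v_2], [v_1,v_3]

so the chain groups are C_0 ≅ Z^4, C_1 ≅ Z^4.

∂_1: C_1 → C_0 maps an edge to its endpoints' difference, ∂[p,q] = q − p. For instance
  ∂[v_1,v_3] = [v_3] − [v_1].
The 4×4 boundary matrix has rank 3 and Smith normal form diag(1,1,1).

From H_k ≅ ker(∂_k) / im(∂_{k+1}) we obtain:

  H_1: rank ker ∂_1 − rank ∂_2 = (4 − 3) − 0 = 1, and there is no ∂_2, so H_1 = Z.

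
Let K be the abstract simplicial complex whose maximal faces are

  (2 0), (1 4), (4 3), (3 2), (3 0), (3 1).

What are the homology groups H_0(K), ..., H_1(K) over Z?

Order the vertices as 0 < 1 < 2 < 3 < 4. Listing each simplex with vertices in this order, K has dimension 1 with simplices:

  0-simplices (5): [0], [1], [2], [3], [4]
  1-simplices (6): [0,2], [0,3], [1,3], [1,4], [2,3], [3,4]

giving chain groups C_0 ≅ Z^5, C_1 ≅ Z^6.

The boundary map ∂_1: C_1 → C_0 maps an edge to its endpoints' difference, ∂[p,q] = q − p. For instance
  ∂[1,3] = [3] − [1].
This gives a 5×6 integer matrix of rank 4; reducing to Smith normal form yields diagonal entries (1,1,1,1).

Reading off H_k = ker ∂_k / im ∂_{k+1}:

  H_0: rank C_0 − rank ∂_1 = 5 − 4 = 1, and the invariant factors of ∂_1 are all 1, so H_0 ≅ Z.
  H_1: rank ker ∂_1 − rank ∂_2 = (6 − 4) − 0 = 2, and there is no ∂_2, so H_1 ≅ Z^2.

As a check, the Euler characteristic is 5 − 6 = -1, which agrees with 1 − 2 = -1.
(K is a triangulation of a wedge of 2 circles.)

H_0 = Z,  H_1 = Z^2.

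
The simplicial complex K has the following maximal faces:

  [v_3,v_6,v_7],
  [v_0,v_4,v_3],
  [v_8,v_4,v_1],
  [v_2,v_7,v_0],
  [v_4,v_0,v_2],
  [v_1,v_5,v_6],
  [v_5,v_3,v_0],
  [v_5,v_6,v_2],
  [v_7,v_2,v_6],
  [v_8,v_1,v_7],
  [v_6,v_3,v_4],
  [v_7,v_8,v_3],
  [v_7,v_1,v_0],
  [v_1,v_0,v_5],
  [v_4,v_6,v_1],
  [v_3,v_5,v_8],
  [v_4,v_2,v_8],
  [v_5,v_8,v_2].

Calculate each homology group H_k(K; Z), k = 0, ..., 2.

H_0 = Z,  H_1 = Z^2,  H_2 = Z.

Order the vertices as v_0 < v_1 < v_2 < v_3 < v_4 < v_5 < v_6 < v_7 < v_8. Listing each simplex with vertices in this order, K has dimension 2 with simplices:

  0-simplices (9): [v_0], [v_1], [v_2], [v_3], [v_4], [v_5], [v_6], [v_7], [v_8]
  1-simplices (27): (27 of them)
  2-simplices (18): (18 of them)

Hence C_0 ≅ Z^9, C_1 ≅ Z^27, C_2 ≅ Z^18.

∂_1: C_1 → C_0 sends each edge [p,q] (with p < q) to q − p. For instance
  ∂[v_0,v_5] = [v_5] − [v_0].
The resulting 9×27 matrix has rank 8, and its Smith normal form has invariant factors (1,1,1,1,1,1,1,1).

∂_2: C_2 → C_1 acts by ∂[p,q,r] = [q,r] − [p,r] + [p,q]. For instance
  ∂[v_0,v_3,v_4] = [v_3,v_4] − [v_0,v_4] + [v_0,v_3],
  ∂[v_1,v_5,v_6] = [v_5,v_6] − [v_1,v_6] + [v_1,v_5].
As a 27×18 matrix over Z this has rank 17, with invariant factors (1,1,1,1,1,1,1,1,1,1,1,1,1,1,1,1,1).

Reading off H_k = ker ∂_k / im ∂_{k+1}:

  H_0: rank C_0 − rank ∂_1 = 9 − 8 = 1, and the invariant factors of ∂_1 are all 1, so H_0 ≅ Z.
  H_1: rank ker ∂_1 − rank ∂_2 = (27 − 8) − 17 = 2, and the invariant factors of ∂_2 are all 1, so H_1 ≅ Z^2.
  H_2: rank ker ∂_2 − rank ∂_3 = (18 − 17) − 0 = 1, and there is no ∂_3, so H_2 ≅ Z.

(K is a triangulation of the torus T^2.)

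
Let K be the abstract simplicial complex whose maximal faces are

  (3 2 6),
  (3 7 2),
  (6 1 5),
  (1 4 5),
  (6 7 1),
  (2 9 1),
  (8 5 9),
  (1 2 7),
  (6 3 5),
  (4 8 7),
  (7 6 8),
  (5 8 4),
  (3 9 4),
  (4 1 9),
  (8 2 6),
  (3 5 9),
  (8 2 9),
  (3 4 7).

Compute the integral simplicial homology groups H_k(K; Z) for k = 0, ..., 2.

Order the vertices as 1 < 2 < 3 < 4 < 5 < 6 < 7 < 8 < 9. Listing each simplex with vertices in this order, K has dimension 2 with simplices:

  0-simplices (9): [1], [2], [3], [4], [5], [6], [7], [8], [9]
  1-simplices (27): (27 of them)
  2-simplices (18): [1,2,7], [1,2,9], [1,4,5], [1,4,9], [1,5,6], [1,6,7], [2,3,6], [2,3,7], [2,6,8], [2,8,9], [3,4,7], [3,4,9], [3,5,6], [3,5,9], [4,5,8], [4,7,8], [5,8,9], [6,7,8]

Hence C_0 ≅ Z^9, C_1 ≅ Z^27, C_2 ≅ Z^18.

The boundary map ∂_1: C_1 → C_0 is given by ∂[p,q] = [q] − [p].
This gives a 9×27 integer matrix of rank 8; reducing to Smith normal form yields diagonal entries (1,1,1,1,1,1,1,1).

Boundary ∂_2: C_2 → C_1 acts by ∂[p,q,r] = [q,r] − [p,r] + [p,q]. For instance
  ∂[1,4,9] = [4,9] − [1,9] + [1,4],
  ∂[2,6,8] = [6,8] − [2,8] + [2,6].
This gives a 27×18 integer matrix of rank 18; reducing to Smith normal form yields diagonal entries (1,1,1,1,1,1,1,1,1,1,1,1,1,1,1,1,1,2).

Computing H_k = (kernel of ∂_k) / (image of ∂_{k+1}):

  H_0: rank C_0 − rank ∂_1 = 9 − 8 = 1, and the invariant factors of ∂_1 are all 1, so H_0 = Z.
  H_1: rank ker ∂_1 − rank ∂_2 = (27 − 8) − 18 = 1, and ∂_2 has invariant factor 2 > 1, so H_1 = Z × Z/2.
  H_2: rank ker ∂_2 − rank ∂_3 = (18 − 18) − 0 = 0, and there is no ∂_3, so H_2 = 0.

As a check, the Euler characteristic is 9 − 27 + 18 = 0, which agrees with 1 − 1 + 0 = 0.

H_0 = Z,  H_1 = Z × Z/2,  H_2 = 0.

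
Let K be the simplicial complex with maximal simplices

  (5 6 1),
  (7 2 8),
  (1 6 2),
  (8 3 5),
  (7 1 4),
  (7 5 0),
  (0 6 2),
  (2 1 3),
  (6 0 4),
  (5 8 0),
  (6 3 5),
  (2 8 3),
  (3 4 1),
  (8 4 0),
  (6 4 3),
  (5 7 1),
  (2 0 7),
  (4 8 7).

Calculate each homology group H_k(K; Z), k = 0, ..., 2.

Take the total order 0 < 1 < 2 < 3 < 4 < 5 < 6 < 7 < 8 on the vertex set. Then K (dimension 2) consists of the simplices:

  0-simplices (9): [0], [1], [2], [3], [4], [5], [6], [7], [8]
  1-simplices (27): (27 of them)
  2-simplices (18): [0,2,6], [0,2,7], [0,4,6], [0,4,8], [0,5,7], [0,5,8], [1,2,3], [1,2,6], [1,3,4], [1,4,7], [1,5,6], [1,5,7], [2,3,8], [2,7,8], [3,4,6], [3,5,6], [3,5,8], [4,7,8]

so the chain groups are C_0 ≅ Z^9, C_1 ≅ Z^27, C_2 ≅ Z^18.

Boundary ∂_1: C_1 → C_0 sends each edge [p,q] (with p < q) to q − p. For instance
  ∂[2,7] = [7] − [2].
This gives a 9×27 integer matrix of rank 8; reducing to Smith normal form yields diagonal entries (1,1,1,1,1,1,1,1).

The boundary map ∂_2: C_2 → C_1 acts by ∂[p,q,r] = [q,r] − [p,r] + [p,q]. For instance
  ∂[2,3,8] = [3,8] − [2,8] + [2,3],
  ∂[0,5,8] = [5,8] − [0,8] + [0,5].
This gives a 27×18 integer matrix of rank 18; reducing to Smith normal form yields diagonal entries (1,1,1,1,1,1,1,1,1,1,1,1,1,1,1,1,1,2).

Now H_k = ker ∂_k / im ∂_{k+1}, so:

  H_0: rank C_0 − rank ∂_1 = 9 − 8 = 1, and the invariant factors of ∂_1 are all 1, so H_0 = Z.
  H_1: rank ker ∂_1 − rank ∂_2 = (27 − 8) − 18 = 1, and ∂_2 has invariant factor 2 > 1, so H_1 = Z ⊕ Z/2.
  H_2: rank ker ∂_2 − rank ∂_3 = (18 − 18) − 0 = 0, and there is no ∂_3, so H_2 = 0.

H_0 = Z,  H_1 = Z ⊕ Z/2,  H_2 = 0.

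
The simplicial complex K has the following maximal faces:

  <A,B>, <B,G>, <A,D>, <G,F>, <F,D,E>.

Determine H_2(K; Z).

Order the vertices as A < B < D < E < F < G. Listing each simplex with vertices in this order, K has dimension 2 with simplices:

  0-simplices (6): A, B, D, E, F, G
  1-simplices (7): AB, AD, BG, DE, DF, EF, FG
  2-simplices (1): DEF

Hence C_0 ≅ Z^6, C_1 ≅ Z^7, C_2 ≅ Z^1.

∂_1: C_1 → C_0 maps an edge to its endpoints' difference, ∂[p,q] = q − p. For instance
  ∂DE = E − D.
As a 6×7 matrix over Z this has rank 5, with invariant factors (1,1,1,1,1).

Boundary ∂_2: C_2 → C_1 sends each 2-simplex [p,q,r] to [q,r] − [p,r] + [p,q]. For instance
  ∂DEF = EF − DF + DE.
As a 7×1 matrix over Z this has rank 1, with invariant factors (1).

Computing H_k = (kernel of ∂_k) / (image of ∂_{k+1}):

  H_2: rank ker ∂_2 − rank ∂_3 = (1 − 1) − 0 = 0, and there is no ∂_3, so H_2 ≅ 0.

H_2 = 0.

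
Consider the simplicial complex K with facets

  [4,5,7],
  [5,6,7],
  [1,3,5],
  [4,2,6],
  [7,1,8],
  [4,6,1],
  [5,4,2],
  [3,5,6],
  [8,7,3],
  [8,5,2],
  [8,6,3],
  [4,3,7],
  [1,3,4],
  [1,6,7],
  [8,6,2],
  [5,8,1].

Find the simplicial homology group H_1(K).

K has 8 vertices, 24 edges, 16 triangles.
rank ∂_1 = 7, rank ∂_2 = 15 ⇒ b_1 = 24 − 7 − 15 = 2; all invariant factors of ∂_2 are 1 so no torsion. So H_1 = Z^2.

H_1 = Z^2.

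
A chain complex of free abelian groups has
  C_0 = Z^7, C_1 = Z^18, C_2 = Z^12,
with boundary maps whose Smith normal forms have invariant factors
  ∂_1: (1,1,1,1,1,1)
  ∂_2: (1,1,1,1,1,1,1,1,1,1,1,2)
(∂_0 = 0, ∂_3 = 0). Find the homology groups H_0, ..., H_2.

H_0 = Z,  H_1 = Z/2,  H_2 = 0.

H_0: b_0 = 7 − 0 − 6 = 1; torsion from ∂_1 factors > 1: none. So H_0 = Z.
H_1: b_1 = 18 − 6 − 12 = 0; torsion from ∂_2 factors > 1: [2]. So H_1 = Z/2.
H_2: b_2 = 12 − 12 − 0 = 0; torsion from ∂_3 factors > 1: none. So H_2 = 0.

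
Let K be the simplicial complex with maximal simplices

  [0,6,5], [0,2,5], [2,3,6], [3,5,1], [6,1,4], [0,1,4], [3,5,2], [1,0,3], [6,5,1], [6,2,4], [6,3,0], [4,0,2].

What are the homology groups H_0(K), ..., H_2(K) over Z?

We work with the vertex ordering 0 < 1 < 2 < 3 < 4 < 5 < 6. The simplices of K, each written with vertices in increasing order, are:

  0-simplices (7): [0], [1], [2], [3], [4], [5], [6]
  1-simplices (18): [0,1], [0,2], [0,3], [0,4], [0,5], [0,6], [1,3], [1,4], [1,5], [1,6], [2,3], [2,4], [2,5], [2,6], [3,5], [3,6], [4,6], [5,6]
  2-simplices (12): [0,1,3], [0,1,4], [0,2,4], [0,2,5], [0,3,6], [0,5,6], [1,3,5], [1,4,6], [1,5,6], [2,3,5], [2,3,6], [2,4,6]

so the chain groups are C_0 ≅ Z^7, C_1 ≅ Z^18, C_2 ≅ Z^12.

The boundary map ∂_1: C_1 → C_0 sends each edge [p,q] (with p < q) to q − p.
As a 7×18 matrix over Z this has rank 6, with invariant factors (1,1,1,1,1,1).

Boundary ∂_2: C_2 → C_1 sends each 2-simplex [p,q,r] to [q,r] − [p,r] + [p,q]. For instance
  ∂[0,2,4] = [2,4] − [0,4] + [0,2],
  ∂[0,5,6] = [5,6] − [0,6] + [0,5].
As a 18×12 matrix over Z this has rank 12, with invariant factors (1,1,1,1,1,1,1,1,1,1,1,2).

Reading off H_k = ker ∂_k / im ∂_{k+1}:

  H_0: rank C_0 − rank ∂_1 = 7 − 6 = 1, and the invariant factors of ∂_1 are all 1, so H_0 ≅ Z.
  H_1: rank ker ∂_1 − rank ∂_2 = (18 − 6) − 12 = 0, and ∂_2 has invariant factor 2 > 1, so H_1 ≅ Z/2Z.
  H_2: rank ker ∂_2 − rank ∂_3 = (12 − 12) − 0 = 0, and there is no ∂_3, so H_2 ≅ 0.

H_0 = Z,  H_1 = Z/2Z,  H_2 = 0.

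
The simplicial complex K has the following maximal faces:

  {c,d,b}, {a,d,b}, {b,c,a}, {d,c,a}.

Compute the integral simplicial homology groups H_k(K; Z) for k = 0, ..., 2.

Take the total order a < b < c < d on the vertex set. Then K (dimension 2) consists of the simplices:

  0-simplices (4): a, b, c, d
  1-simplices (6): ab, ac, ad, bc, bd, cd
  2-simplices (4): abc, abd, acd, bcd

so the chain groups are C_0 ≅ Z^4, C_1 ≅ Z^6, C_2 ≅ Z^4.

∂_1: C_1 → C_0 maps an edge to its endpoints' difference, ∂[p,q] = q − p.
The resulting 4×6 matrix has rank 3, and its Smith normal form has invariant factors (1,1,1).

∂_2: C_2 → C_1 sends each 2-simplex [p,q,r] to [q,r] − [p,r] + [p,q]. For instance
  ∂abd = bd − ad + ab,
  ∂acd = cd − ad + ac.
This gives a 6×4 integer matrix of rank 3; reducing to Smith normal form yields diagonal entries (1,1,1).

From H_k ≅ ker(∂_k) / im(∂_{k+1}) we obtain:

  H_0: rank C_0 − rank ∂_1 = 4 − 3 = 1, and the invariant factors of ∂_1 are all 1, so H_0 = Z.
  H_1: rank ker ∂_1 − rank ∂_2 = (6 − 3) − 3 = 0, and the invariant factors of ∂_2 are all 1, so H_1 = 0.
  H_2: rank ker ∂_2 − rank ∂_3 = (4 − 3) − 0 = 1, and there is no ∂_3, so H_2 = Z.

H_0 ≅ Z,  H_1 = 0,  H_2 ≅ Z.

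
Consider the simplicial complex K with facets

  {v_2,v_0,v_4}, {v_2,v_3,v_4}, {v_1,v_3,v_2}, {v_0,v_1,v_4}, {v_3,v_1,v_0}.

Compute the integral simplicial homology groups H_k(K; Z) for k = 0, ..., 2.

We work with the vertex ordering v_0 < v_1 < v_2 < v_3 < v_4. The simplices of K, each written with vertices in increasing order, are:

  0-simplices (5): [v_0], [v_1], [v_2], [v_3], [v_4]
  1-simplices (10): [v_0,v_1], [v_0,v_2], [v_0,v_3], [v_0,v_4], [v_1,v_2], [v_1,v_3], [v_1,v_4], [v_2,v_3], [v_2,v_4], [v_3,v_4]
  2-simplices (5): [v_0,v_1,v_3], [v_0,v_1,v_4], [v_0,v_2,v_4], [v_1,v_2,v_3], [v_2,v_3,v_4]

so the chain groups are C_0 ≅ Z^5, C_1 ≅ Z^10, C_2 ≅ Z^5.

∂_1: C_1 → C_0 maps an edge to its endpoints' difference, ∂[p,q] = q − p.
As a 5×10 matrix over Z this has rank 4, with invariant factors (1,1,1,1).

∂_2: C_2 → C_1 sends each 2-simplex [p,q,r] to [q,r] − [p,r] + [p,q]. For instance
  ∂[v_2,v_3,v_4] = [v_3,v_4] − [v_2,v_4] + [v_2,v_3],
  ∂[v_0,v_2,v_4] = [v_2,v_4] − [v_0,v_4] + [v_0,v_2].
The resulting 10×5 matrix has rank 5, and its Smith normal form has invariant factors (1,1,1,1,1).

Reading off H_k = ker ∂_k / im ∂_{k+1}:

  H_0: rank C_0 − rank ∂_1 = 5 − 4 = 1, and the invariant factors of ∂_1 are all 1, so H_0 = Z.
  H_1: rank ker ∂_1 − rank ∂_2 = (10 − 4) − 5 = 1, and the invariant factors of ∂_2 are all 1, so H_1 = Z.
  H_2: rank ker ∂_2 − rank ∂_3 = (5 − 5) − 0 = 0, and there is no ∂_3, so H_2 = 0.

As a check, the Euler characteristic is 5 − 10 + 5 = 0, which agrees with 1 − 1 + 0 = 0.

H_0 ≅ Z,  H_1 ≅ Z,  H_2 = 0.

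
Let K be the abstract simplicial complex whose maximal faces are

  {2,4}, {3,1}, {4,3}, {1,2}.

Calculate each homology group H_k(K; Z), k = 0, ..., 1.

Take the total order 1 < 2 < 3 < 4 on the vertex set. Then K (dimension 1) consists of the simplices:

  0-simplices (4): [1], [2], [3], [4]
  1-simplices (4): [1,2], [1,3], [2,4], [3,4]

giving chain groups C_0 ≅ Z^4, C_1 ≅ Z^4.

Boundary ∂_1: C_1 → C_0 sends each edge [p,q] (with p < q) to q − p. For instance
  ∂[1,3] = [3] − [1].
The resulting 4×4 matrix has rank 3, and its Smith normal form has invariant factors (1,1,1).

From H_k ≅ ker(∂_k) / im(∂_{k+1}) we obtain:

  H_0: rank C_0 − rank ∂_1 = 4 − 3 = 1, and the invariant factors of ∂_1 are all 1, so H_0 ≅ Z.
  H_1: rank ker ∂_1 − rank ∂_2 = (4 − 3) − 0 = 1, and there is no ∂_2, so H_1 ≅ Z.

As a check, the Euler characteristic is 4 − 4 = 0, which agrees with 1 − 1 = 0.

H_0 ≅ Z,  H_1 ≅ Z.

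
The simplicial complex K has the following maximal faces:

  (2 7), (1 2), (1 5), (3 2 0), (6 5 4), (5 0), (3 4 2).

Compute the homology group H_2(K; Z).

Take the total order 0 < 1 < 2 < 3 < 4 < 5 < 6 < 7 on the vertex set. Then K (dimension 2) consists of the simplices:

  0-simplices (8): [0], [1], [2], [3], [4], [5], [6], [7]
  1-simplices (12): [0,2], [0,3], [0,5], [1,2], [1,5], [2,3], [2,4], [2,7], [3,4], [4,5], [4,6], [5,6]
  2-simplices (3): [0,2,3], [2,3,4], [4,5,6]

so the chain groups are C_0 ≅ Z^8, C_1 ≅ Z^12, C_2 ≅ Z^3.

∂_1: C_1 → C_0 sends each edge [p,q] (with p < q) to q − p. For instance
  ∂[2,3] = [3] − [2].
As a 8×12 matrix over Z this has rank 7, with invariant factors (1,1,1,1,1,1,1).

∂_2: C_2 → C_1 sends each 2-simplex [p,q,r] to [q,r] − [p,r] + [p,q]. For instance
  ∂[2,3,4] = [3,4] − [2,4] + [2,3],
  ∂[0,2,3] = [2,3] − [0,3] + [0,2].
The 12×3 boundary matrix has rank 3 and Smith normal form diag(1,1,1).

Computing H_k = (kernel of ∂_k) / (image of ∂_{k+1}):

  H_2: rank ker ∂_2 − rank ∂_3 = (3 − 3) − 0 = 0, and there is no ∂_3, so H_2 = 0.

H_2 ≅ 0.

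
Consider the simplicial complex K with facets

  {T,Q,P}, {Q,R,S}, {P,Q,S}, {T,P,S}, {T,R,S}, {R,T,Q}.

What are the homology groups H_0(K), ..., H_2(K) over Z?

We work with the vertex ordering P < Q < R < S < T. The simplices of K, each written with vertices in increasing order, are:

  0-simplices (5): P, Q, R, S, T
  1-simplices (9): PQ, PS, PT, QR, QS, QT, RS, RT, ST
  2-simplices (6): PQS, PQT, PST, QRS, QRT, RST

so the chain groups are C_0 ≅ Z^5, C_1 ≅ Z^9, C_2 ≅ Z^6.

Boundary ∂_1: C_1 → C_0 is given by ∂[p,q] = [q] − [p].
The 5×9 boundary matrix has rank 4 and Smith normal form diag(1,1,1,1).

The boundary map ∂_2: C_2 → C_1 acts by ∂[p,q,r] = [q,r] − [p,r] + [p,q]. For instance
  ∂PQT = QT − PT + PQ,
  ∂RST = ST − RT + RS.
This gives a 9×6 integer matrix of rank 5; reducing to Smith normal form yields diagonal entries (1,1,1,1,1).

From H_k ≅ ker(∂_k) / im(∂_{k+1}) we obtain:

  H_0: rank C_0 − rank ∂_1 = 5 − 4 = 1, and the invariant factors of ∂_1 are all 1, so H_0 ≅ Z.
  H_1: rank ker ∂_1 − rank ∂_2 = (9 − 4) − 5 = 0, and the invariant factors of ∂_2 are all 1, so H_1 ≅ 0.
  H_2: rank ker ∂_2 − rank ∂_3 = (6 − 5) − 0 = 1, and there is no ∂_3, so H_2 ≅ Z.

(K is a triangulation of the 2-sphere S^2.)

H_0 = Z,  H_1 = 0,  H_2 = Z.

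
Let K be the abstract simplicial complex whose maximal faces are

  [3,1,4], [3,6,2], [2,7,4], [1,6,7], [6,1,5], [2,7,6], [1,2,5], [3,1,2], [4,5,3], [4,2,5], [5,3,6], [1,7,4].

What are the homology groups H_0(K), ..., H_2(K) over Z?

H_0 = Z,  H_1 = Z/2,  H_2 = 0.

We work with the vertex ordering 1 < 2 < 3 < 4 < 5 < 6 < 7. The simplices of K, each written with vertices in increasing order, are:

  0-simplices (7): [1], [2], [3], [4], [5], [6], [7]
  1-simplices (18): [1,2], [1,3], [1,4], [1,5], [1,6], [1,7], [2,3], [2,4], [2,5], [2,6], [2,7], [3,4], [3,5], [3,6], [4,5], [4,7], [5,6], [6,7]
  2-simplices (12): [1,2,3], [1,2,5], [1,3,4], [1,4,7], [1,5,6], [1,6,7], [2,3,6], [2,4,5], [2,4,7], [2,6,7], [3,4,5], [3,5,6]

giving chain groups C_0 ≅ Z^7, C_1 ≅ Z^18, C_2 ≅ Z^12.

Boundary ∂_1: C_1 → C_0 is given by ∂[p,q] = [q] − [p]. For instance
  ∂[1,3] = [3] − [1].
The resulting 7×18 matrix has rank 6, and its Smith normal form has invariant factors (1,1,1,1,1,1).

Boundary ∂_2: C_2 → C_1 sends each 2-simplex [p,q,r] to [q,r] − [p,r] + [p,q]. For instance
  ∂[3,5,6] = [5,6] − [3,6] + [3,5],
  ∂[3,4,5] = [4,5] − [3,5] + [3,4].
As a 18×12 matrix over Z this has rank 12, with invariant factors (1,1,1,1,1,1,1,1,1,1,1,2).

From H_k ≅ ker(∂_k) / im(∂_{k+1}) we obtain:

  H_0: rank C_0 − rank ∂_1 = 7 − 6 = 1, and the invariant factors of ∂_1 are all 1, so H_0 = Z.
  H_1: rank ker ∂_1 − rank ∂_2 = (18 − 6) − 12 = 0, and ∂_2 has invariant factor 2 > 1, so H_1 = Z/2.
  H_2: rank ker ∂_2 − rank ∂_3 = (12 − 12) − 0 = 0, and there is no ∂_3, so H_2 = 0.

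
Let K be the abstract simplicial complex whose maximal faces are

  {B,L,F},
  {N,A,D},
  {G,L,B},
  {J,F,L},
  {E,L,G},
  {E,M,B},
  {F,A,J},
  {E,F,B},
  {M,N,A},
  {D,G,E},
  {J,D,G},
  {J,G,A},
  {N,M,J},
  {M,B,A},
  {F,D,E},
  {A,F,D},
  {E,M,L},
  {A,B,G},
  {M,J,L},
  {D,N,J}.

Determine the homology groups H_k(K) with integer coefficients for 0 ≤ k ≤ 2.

K has 10 vertices, 30 edges, 20 triangles.
rank ∂_0 = 0, rank ∂_1 = 9 ⇒ b_0 = 10 − 0 − 9 = 1; all invariant factors of ∂_1 are 1 so no torsion. So H_0 ≅ Z.
rank ∂_1 = 9, rank ∂_2 = 20 ⇒ b_1 = 30 − 9 − 20 = 1; ∂_2 has invariant factor(s) [2] giving torsion. So H_1 ≅ Z × Z/2.
rank ∂_2 = 20, rank ∂_3 = 0 ⇒ b_2 = 20 − 20 − 0 = 0. So H_2 ≅ 0.

H_0 = Z,  H_1 = Z × Z/2,  H_2 = 0.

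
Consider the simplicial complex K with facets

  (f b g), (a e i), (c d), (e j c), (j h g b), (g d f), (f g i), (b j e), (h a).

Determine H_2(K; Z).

We work with the vertex ordering a < b < c < d < e < f < g < h < i < j. The simplices of K, each written with vertices in increasing order, are:

  0-simplices (10): a, b, c, d, e, f, g, h, i, j
  1-simplices (21): ae, ah, ai, be, bf, bg, bh, bj, cd, ce, cj, df, dg, ei, ej, fg, fi, gh, gi, gj, hj
  2-simplices (10): aei, bej, bfg, bgh, bgj, bhj, cej, dfg, fgi, ghj
  3-simplices (1): bghj

so the chain groups are C_0 ≅ Z^10, C_1 ≅ Z^21, C_2 ≅ Z^10, C_3 ≅ Z^1.

The boundary map ∂_1: C_1 → C_0 is given by ∂[p,q] = [q] − [p].
The resulting 10×21 matrix has rank 9, and its Smith normal form has invariant factors (1,1,1,1,1,1,1,1,1).

∂_2: C_2 → C_1 maps a triangle to the signed sum of its edges. For instance
  ∂aei = ei − ai + ae,
  ∂dfg = fg − dg + df.
As a 21×10 matrix over Z this has rank 9, with invariant factors (1,1,1,1,1,1,1,1,1).

∂_3: C_3 → C_2 sends each 3-simplex σ to the alternating sum Σ_i (−1)^i (σ with its i-th vertex removed). For instance
  ∂bghj = ghj − bhj + bgj − bgh.
The 10×1 boundary matrix has rank 1 and Smith normal form diag(1).

Computing H_k = (kernel of ∂_k) / (image of ∂_{k+1}):

  H_2: rank ker ∂_2 − rank ∂_3 = (10 − 9) − 1 = 0, and the invariant factors of ∂_3 are all 1, so H_2 = 0.

H_2 = 0.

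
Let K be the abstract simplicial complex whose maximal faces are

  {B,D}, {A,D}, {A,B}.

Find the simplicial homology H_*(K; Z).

H_0 ≅ Z,  H_1 ≅ Z.

We work with the vertex ordering A < B < D. The simplices of K, each written with vertices in increasing order, are:

  0-simplices (3): A, B, D
  1-simplices (3): AB, AD, BD

so the chain groups are C_0 ≅ Z^3, C_1 ≅ Z^3.

∂_1: C_1 → C_0 is given by ∂[p,q] = [q] − [p]. For instance
  ∂AD = D − A.
As a 3×3 matrix over Z this has rank 2, with invariant factors (1,1).

Now H_k = ker ∂_k / im ∂_{k+1}, so:

  H_0: rank C_0 − rank ∂_1 = 3 − 2 = 1, and the invariant factors of ∂_1 are all 1, so H_0 = Z.
  H_1: rank ker ∂_1 − rank ∂_2 = (3 − 2) − 0 = 1, and there is no ∂_2, so H_1 = Z.

(K is a triangulation of the circle S^1.)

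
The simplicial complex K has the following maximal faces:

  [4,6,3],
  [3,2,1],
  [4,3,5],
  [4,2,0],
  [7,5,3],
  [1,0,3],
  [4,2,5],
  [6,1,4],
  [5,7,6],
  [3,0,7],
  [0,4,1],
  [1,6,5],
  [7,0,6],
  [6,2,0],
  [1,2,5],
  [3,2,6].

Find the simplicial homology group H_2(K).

H_2 ≅ Z.

K has 8 vertices, 24 edges, 16 triangles.
rank ∂_2 = 15, rank ∂_3 = 0 ⇒ b_2 = 16 − 15 − 0 = 1. So H_2 ≅ Z.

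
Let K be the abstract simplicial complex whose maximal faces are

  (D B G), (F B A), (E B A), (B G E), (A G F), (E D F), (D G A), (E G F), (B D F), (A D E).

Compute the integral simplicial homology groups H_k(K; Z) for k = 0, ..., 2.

We work with the vertex ordering A < B < D < E < F < G. The simplices of K, each written with vertices in increasing order, are:

  0-simplices (6): A, B, D, E, F, G
  1-simplices (15): AB, AD, AE, AF, AG, BD, BE, BF, BG, DE, DF, DG, EF, EG, FG
  2-simplices (10): ABE, ABF, ADE, ADG, AFG, BDF, BDG, BEG, DEF, EFG

so the chain groups are C_0 ≅ Z^6, C_1 ≅ Z^15, C_2 ≅ Z^10.

Boundary ∂_1: C_1 → C_0 maps an edge to its endpoints' difference, ∂[p,q] = q − p.
As a 6×15 matrix over Z this has rank 5, with invariant factors (1,1,1,1,1).

∂_2: C_2 → C_1 sends each 2-simplex [p,q,r] to [q,r] − [p,r] + [p,q]. For instance
  ∂AFG = FG − AG + AF,
  ∂BDF = DF − BF + BD.
The 15×10 boundary matrix has rank 10 and Smith normal form diag(1,1,1,1,1,1,1,1,1,2).

Now H_k = ker ∂_k / im ∂_{k+1}, so:

  H_0: rank C_0 − rank ∂_1 = 6 − 5 = 1, and the invariant factors of ∂_1 are all 1, so H_0 = Z.
  H_1: rank ker ∂_1 − rank ∂_2 = (15 − 5) − 10 = 0, and ∂_2 has invariant factor 2 > 1, so H_1 = Z/2.
  H_2: rank ker ∂_2 − rank ∂_3 = (10 − 10) − 0 = 0, and there is no ∂_3, so H_2 = 0.

As a check, the Euler characteristic is 6 − 15 + 10 = 1, which agrees with 1 − 0 + 0 = 1.

H_0 ≅ Z,  H_1 ≅ Z/2,  H_2 = 0.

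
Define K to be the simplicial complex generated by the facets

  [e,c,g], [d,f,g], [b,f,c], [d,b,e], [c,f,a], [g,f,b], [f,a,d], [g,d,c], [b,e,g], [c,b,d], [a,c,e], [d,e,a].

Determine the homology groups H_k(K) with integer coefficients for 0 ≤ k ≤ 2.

We work with the vertex ordering a < b < c < d < e < f < g. The simplices of K, each written with vertices in increasing order, are:

  0-simplices (7): a, b, c, d, e, f, g
  1-simplices (18): ac, ad, ae, af, bc, bd, be, bf, bg, cd, ce, cf, cg, de, df, dg, eg, fg
  2-simplices (12): ace, acf, ade, adf, bcd, bcf, bde, beg, bfg, cdg, ceg, dfg

giving chain groups C_0 ≅ Z^7, C_1 ≅ Z^18, C_2 ≅ Z^12.

Boundary ∂_1: C_1 → C_0 is given by ∂[p,q] = [q] − [p]. For instance
  ∂cd = d − c.
The resulting 7×18 matrix has rank 6, and its Smith normal form has invariant factors (1,1,1,1,1,1).

∂_2: C_2 → C_1 acts by ∂[p,q,r] = [q,r] − [p,r] + [p,q]. For instance
  ∂adf = df − af + ad,
  ∂bcf = cf − bf + bc.
As a 18×12 matrix over Z this has rank 12, with invariant factors (1,1,1,1,1,1,1,1,1,1,1,2).

Reading off H_k = ker ∂_k / im ∂_{k+1}:

  H_0: rank C_0 − rank ∂_1 = 7 − 6 = 1, and the invariant factors of ∂_1 are all 1, so H_0 ≅ Z.
  H_1: rank ker ∂_1 − rank ∂_2 = (18 − 6) − 12 = 0, and ∂_2 has invariant factor 2 > 1, so H_1 ≅ Z/2.
  H_2: rank ker ∂_2 − rank ∂_3 = (12 − 12) − 0 = 0, and there is no ∂_3, so H_2 ≅ 0.

H_0 ≅ Z,  H_1 ≅ Z/2,  H_2 = 0.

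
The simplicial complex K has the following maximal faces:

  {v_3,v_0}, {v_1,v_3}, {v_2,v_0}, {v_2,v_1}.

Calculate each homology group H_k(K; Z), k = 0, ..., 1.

H_0 = Z,  H_1 = Z.

Take the total order v_0 < v_1 < v_2 < v_3 on the vertex set. Then K (dimension 1) consists of the simplices:

  0-simplices (4): [v_0], [v_1], [v_2], [v_3]
  1-simplices (4): [v_0,v_2], [v_0,v_3], [v_1,v_2], [v_1,v_3]

so the chain groups are C_0 ≅ Z^4, C_1 ≅ Z^4.

Boundary ∂_1: C_1 → C_0 sends each edge [p,q] (with p < q) to q − p.
The 4×4 boundary matrix has rank 3 and Smith normal form diag(1,1,1).

From H_k ≅ ker(∂_k) / im(∂_{k+1}) we obtain:

  H_0: rank C_0 − rank ∂_1 = 4 − 3 = 1, and the invariant factors of ∂_1 are all 1, so H_0 = Z.
  H_1: rank ker ∂_1 − rank ∂_2 = (4 − 3) − 0 = 1, and there is no ∂_2, so H_1 = Z.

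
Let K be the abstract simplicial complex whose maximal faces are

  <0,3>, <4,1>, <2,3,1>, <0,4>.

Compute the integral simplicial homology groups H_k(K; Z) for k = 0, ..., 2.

Take the total order 0 < 1 < 2 < 3 < 4 on the vertex set. Then K (dimension 2) consists of the simplices:

  0-simplices (5): [0], [1], [2], [3], [4]
  1-simplices (6): [0,3], [0,4], [1,2], [1,3], [1,4], [2,3]
  2-simplices (1): [1,2,3]

so the chain groups are C_0 ≅ Z^5, C_1 ≅ Z^6, C_2 ≅ Z^1.

The boundary map ∂_1: C_1 → C_0 sends each edge [p,q] (with p < q) to q − p. For instance
  ∂[1,3] = [3] − [1].
As a 5×6 matrix over Z this has rank 4, with invariant factors (1,1,1,1).

The boundary map ∂_2: C_2 → C_1 maps a triangle to the signed sum of its edges. For instance
  ∂[1,2,3] = [2,3] − [1,3] + [1,2].
As a 6×1 matrix over Z this has rank 1, with invariant factors (1).

From H_k ≅ ker(∂_k) / im(∂_{k+1}) we obtain:

  H_0: rank C_0 − rank ∂_1 = 5 − 4 = 1, and the invariant factors of ∂_1 are all 1, so H_0 ≅ Z.
  H_1: rank ker ∂_1 − rank ∂_2 = (6 − 4) − 1 = 1, and the invariant factors of ∂_2 are all 1, so H_1 ≅ Z.
  H_2: rank ker ∂_2 − rank ∂_3 = (1 − 1) − 0 = 0, and there is no ∂_3, so H_2 ≅ 0.

H_0 ≅ Z,  H_1 ≅ Z,  H_2 = 0.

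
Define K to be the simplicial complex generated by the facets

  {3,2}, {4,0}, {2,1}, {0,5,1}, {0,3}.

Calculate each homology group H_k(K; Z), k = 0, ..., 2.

H_0 ≅ Z,  H_1 ≅ Z,  H_2 = 0.

Fix the vertex order 0 < 1 < 2 < 3 < 4 < 5 and write every simplex with vertices in increasing order. Then dim K = 2 and the simplices of K are:

  0-simplices (6): [0], [1], [2], [3], [4], [5]
  1-simplices (7): [0,1], [0,3], [0,4], [0,5], [1,2], [1,5], [2,3]
  2-simplices (1): [0,1,5]

so the chain groups are C_0 ≅ Z^6, C_1 ≅ Z^7, C_2 ≅ Z^1.

The boundary map ∂_1: C_1 → C_0 maps an edge to its endpoints' difference, ∂[p,q] = q − p.
The 6×7 boundary matrix has rank 5 and Smith normal form diag(1,1,1,1,1).

∂_2: C_2 → C_1 maps a triangle to the signed sum of its edges. For instance
  ∂[0,1,5] = [1,5] − [0,5] + [0,1].
This gives a 7×1 integer matrix of rank 1; reducing to Smith normal form yields diagonal entries (1).

From H_k ≅ ker(∂_k) / im(∂_{k+1}) we obtain:

  H_0: rank C_0 − rank ∂_1 = 6 − 5 = 1, and the invariant factors of ∂_1 are all 1, so H_0 = Z.
  H_1: rank ker ∂_1 − rank ∂_2 = (7 − 5) − 1 = 1, and the invariant factors of ∂_2 are all 1, so H_1 = Z.
  H_2: rank ker ∂_2 − rank ∂_3 = (1 − 1) − 0 = 0, and there is no ∂_3, so H_2 = 0.

As a check, the Euler characteristic is 6 − 7 + 1 = 0, which agrees with 1 − 1 + 0 = 0.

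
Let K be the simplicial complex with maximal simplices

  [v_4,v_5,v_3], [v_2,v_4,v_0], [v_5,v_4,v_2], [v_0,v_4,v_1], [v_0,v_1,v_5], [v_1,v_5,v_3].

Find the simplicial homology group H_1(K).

H_1 ≅ Z.

K has 6 vertices, 12 edges, 6 triangles.
rank ∂_1 = 5, rank ∂_2 = 6 ⇒ b_1 = 12 − 5 − 6 = 1; all invariant factors of ∂_2 are 1 so no torsion. So H_1 = Z.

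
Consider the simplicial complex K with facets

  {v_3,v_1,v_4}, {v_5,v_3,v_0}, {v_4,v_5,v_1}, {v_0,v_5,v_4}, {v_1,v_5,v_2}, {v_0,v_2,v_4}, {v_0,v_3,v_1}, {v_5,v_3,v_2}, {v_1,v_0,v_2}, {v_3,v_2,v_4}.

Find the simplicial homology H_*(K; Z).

H_0 = Z,  H_1 = Z_2,  H_2 = 0.

K has 6 vertices, 15 edges, 10 triangles.
rank ∂_0 = 0, rank ∂_1 = 5 ⇒ b_0 = 6 − 0 − 5 = 1; all invariant factors of ∂_1 are 1 so no torsion. So H_0 = Z.
rank ∂_1 = 5, rank ∂_2 = 10 ⇒ b_1 = 15 − 5 − 10 = 0; ∂_2 has invariant factor(s) [2] giving torsion. So H_1 = Z_2.
rank ∂_2 = 10, rank ∂_3 = 0 ⇒ b_2 = 10 − 10 − 0 = 0. So H_2 = 0.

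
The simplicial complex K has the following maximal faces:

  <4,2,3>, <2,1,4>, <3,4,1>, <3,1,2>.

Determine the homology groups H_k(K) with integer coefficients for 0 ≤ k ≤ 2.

H_0 ≅ Z,  H_1 = 0,  H_2 ≅ Z.

Take the total order 1 < 2 < 3 < 4 on the vertex set. Then K (dimension 2) consists of the simplices:

  0-simplices (4): [1], [2], [3], [4]
  1-simplices (6): [1,2], [1,3], [1,4], [2,3], [2,4], [3,4]
  2-simplices (4): [1,2,3], [1,2,4], [1,3,4], [2,3,4]

so the chain groups are C_0 ≅ Z^4, C_1 ≅ Z^6, C_2 ≅ Z^4.

Boundary ∂_1: C_1 → C_0 maps an edge to its endpoints' difference, ∂[p,q] = q − p.
The 4×6 boundary matrix has rank 3 and Smith normal form diag(1,1,1).

The boundary map ∂_2: C_2 → C_1 sends each 2-simplex [p,q,r] to [q,r] − [p,r] + [p,q]. For instance
  ∂[1,2,4] = [2,4] − [1,4] + [1,2],
  ∂[1,2,3] = [2,3] − [1,3] + [1,2].
The 6×4 boundary matrix has rank 3 and Smith normal form diag(1,1,1).

Reading off H_k = ker ∂_k / im ∂_{k+1}:

  H_0: rank C_0 − rank ∂_1 = 4 − 3 = 1, and the invariant factors of ∂_1 are all 1, so H_0 = Z.
  H_1: rank ker ∂_1 − rank ∂_2 = (6 − 3) − 3 = 0, and the invariant factors of ∂_2 are all 1, so H_1 = 0.
  H_2: rank ker ∂_2 − rank ∂_3 = (4 − 3) − 0 = 1, and there is no ∂_3, so H_2 = Z.

As a check, the Euler characteristic is 4 − 6 + 4 = 2, which agrees with 1 − 0 + 1 = 2.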